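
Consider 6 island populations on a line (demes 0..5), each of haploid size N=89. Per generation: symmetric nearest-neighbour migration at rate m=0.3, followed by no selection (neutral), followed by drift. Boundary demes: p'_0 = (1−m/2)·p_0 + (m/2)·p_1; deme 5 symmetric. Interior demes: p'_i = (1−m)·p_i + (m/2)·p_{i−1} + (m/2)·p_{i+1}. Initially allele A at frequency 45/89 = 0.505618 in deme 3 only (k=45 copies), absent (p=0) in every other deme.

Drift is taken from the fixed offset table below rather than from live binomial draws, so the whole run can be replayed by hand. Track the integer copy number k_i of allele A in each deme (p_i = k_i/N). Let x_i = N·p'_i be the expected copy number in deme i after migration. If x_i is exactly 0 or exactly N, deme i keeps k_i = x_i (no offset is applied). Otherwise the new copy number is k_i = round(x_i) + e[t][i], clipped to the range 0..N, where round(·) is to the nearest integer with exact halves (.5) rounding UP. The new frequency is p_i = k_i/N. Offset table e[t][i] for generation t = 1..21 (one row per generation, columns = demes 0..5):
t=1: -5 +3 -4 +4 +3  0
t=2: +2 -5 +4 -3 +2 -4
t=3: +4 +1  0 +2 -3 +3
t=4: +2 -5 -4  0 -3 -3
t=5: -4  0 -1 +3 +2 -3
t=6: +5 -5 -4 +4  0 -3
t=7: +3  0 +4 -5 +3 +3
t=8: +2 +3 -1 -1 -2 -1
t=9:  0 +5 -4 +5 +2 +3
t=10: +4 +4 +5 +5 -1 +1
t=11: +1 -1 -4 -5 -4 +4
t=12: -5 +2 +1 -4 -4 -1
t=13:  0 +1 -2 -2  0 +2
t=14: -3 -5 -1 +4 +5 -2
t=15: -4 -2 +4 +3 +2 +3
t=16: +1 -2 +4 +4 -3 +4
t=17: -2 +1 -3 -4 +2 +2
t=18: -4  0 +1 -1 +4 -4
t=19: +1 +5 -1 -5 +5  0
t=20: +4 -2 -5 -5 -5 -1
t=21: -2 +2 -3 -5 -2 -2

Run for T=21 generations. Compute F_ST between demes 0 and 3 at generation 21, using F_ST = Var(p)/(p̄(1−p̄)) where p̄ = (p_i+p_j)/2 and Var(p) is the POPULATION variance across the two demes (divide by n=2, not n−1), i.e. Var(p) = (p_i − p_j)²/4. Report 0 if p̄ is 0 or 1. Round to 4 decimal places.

t=0: k=[0 0 0 45 0 0]
t=1: x=[0.0000 0.0000 6.7500 31.5000 6.7500 0.0000] k=[0 0 3 36 10 0]
t=2: x=[0.0000 0.4500 7.5000 27.1500 12.4000 1.5000] k=[0 0 12 24 14 0]
t=3: x=[0.0000 1.8000 12.0000 20.7000 13.4000 2.1000] k=[0 3 12 23 10 5]
t=4: x=[0.4500 3.9000 12.3000 19.4000 11.2000 5.7500] k=[2 0 8 19 8 3]
t=5: x=[1.7000 1.5000 8.4500 15.7000 8.9000 3.7500] k=[0 2 7 19 11 1]
t=6: x=[0.3000 2.4500 8.0500 16.0000 10.7000 2.5000] k=[5 0 4 20 11 0]
t=7: x=[4.2500 1.3500 5.8000 16.2500 10.7000 1.6500] k=[7 1 10 11 14 5]
t=8: x=[6.1000 3.2500 8.8000 11.3000 12.2000 6.3500] k=[8 6 8 10 10 5]
t=9: x=[7.7000 6.6000 8.0000 9.7000 9.2500 5.7500] k=[8 12 4 15 11 9]
t=10: x=[8.6000 10.2000 6.8500 12.7500 11.3000 9.3000] k=[13 14 12 18 10 10]
t=11: x=[13.1500 13.5500 13.2000 15.9000 11.2000 10.0000] k=[14 13 9 11 7 14]
t=12: x=[13.8500 12.5500 9.9000 10.1000 8.6500 12.9500] k=[9 15 11 6 5 12]
t=13: x=[9.9000 13.5000 10.8500 6.6000 6.2000 10.9500] k=[10 15 9 5 6 13]
t=14: x=[10.7500 13.3500 9.3000 5.7500 6.9000 11.9500] k=[8 8 8 10 12 10]
t=15: x=[8.0000 8.0000 8.3000 10.0000 11.4000 10.3000] k=[4 6 12 13 13 13]
t=16: x=[4.3000 6.6000 11.2500 12.8500 13.0000 13.0000] k=[5 5 15 17 10 17]
t=17: x=[5.0000 6.5000 13.8000 15.6500 12.1000 15.9500] k=[3 8 11 12 14 18]
t=18: x=[3.7500 7.7000 10.7000 12.1500 14.3000 17.4000] k=[0 8 12 11 18 13]
t=19: x=[1.2000 7.4000 11.2500 12.2000 16.2000 13.7500] k=[2 12 10 7 21 14]
t=20: x=[3.5000 10.2000 9.8500 9.5500 17.8500 15.0500] k=[8 8 5 5 13 14]
t=21: x=[8.0000 7.5500 5.4500 6.2000 11.9500 13.8500] k=[6 10 2 1 10 12]

0.0209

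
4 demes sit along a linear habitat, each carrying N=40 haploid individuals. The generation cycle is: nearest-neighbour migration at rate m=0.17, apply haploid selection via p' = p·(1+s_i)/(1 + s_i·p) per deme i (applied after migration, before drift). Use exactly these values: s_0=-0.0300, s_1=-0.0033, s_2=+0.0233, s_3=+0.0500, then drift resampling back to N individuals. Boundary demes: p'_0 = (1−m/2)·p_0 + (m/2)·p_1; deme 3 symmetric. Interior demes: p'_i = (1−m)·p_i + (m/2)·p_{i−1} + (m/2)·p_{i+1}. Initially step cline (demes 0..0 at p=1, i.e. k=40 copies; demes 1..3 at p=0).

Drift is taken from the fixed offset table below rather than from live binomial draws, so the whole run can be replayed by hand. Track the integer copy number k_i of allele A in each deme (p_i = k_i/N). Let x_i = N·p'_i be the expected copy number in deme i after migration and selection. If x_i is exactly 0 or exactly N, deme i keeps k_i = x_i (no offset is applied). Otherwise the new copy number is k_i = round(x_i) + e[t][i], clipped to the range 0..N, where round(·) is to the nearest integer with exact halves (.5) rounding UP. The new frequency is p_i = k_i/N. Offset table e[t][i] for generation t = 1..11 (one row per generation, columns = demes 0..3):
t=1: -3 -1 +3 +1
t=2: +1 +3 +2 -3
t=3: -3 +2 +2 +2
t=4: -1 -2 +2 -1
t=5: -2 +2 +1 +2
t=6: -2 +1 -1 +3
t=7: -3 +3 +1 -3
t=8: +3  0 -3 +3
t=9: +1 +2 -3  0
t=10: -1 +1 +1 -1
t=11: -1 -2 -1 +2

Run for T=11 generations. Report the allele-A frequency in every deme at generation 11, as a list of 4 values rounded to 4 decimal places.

t=0: k=[40 0 0 0]
t=1: x=[36.5040 3.3897 0.0000 0.0000] k=[34 2 0 0]
t=2: x=[31.0705 4.5367 0.1739 0.0000] k=[32 8 2 0]
t=3: x=[29.7292 9.5060 2.3913 0.1785] k=[27 12 4 2]
t=4: x=[25.4442 12.5665 4.6030 2.2723] k=[24 11 7 1]
t=5: x=[22.5962 11.7376 6.9614 1.5825] k=[21 14 8 4]
t=6: x=[20.1005 14.0549 8.3208 4.5324] k=[18 15 7 8]
t=7: x=[17.4448 14.5444 7.9101 8.2293] k=[14 18 9 5]
t=8: x=[14.0610 16.8628 9.5919 5.5698] k=[17 17 7 9]
t=9: x=[16.7030 16.1182 8.1687 9.1703] k=[18 18 5 9]
t=10: x=[17.6989 16.8628 6.5705 8.9956] k=[17 18 8 8]
t=11: x=[16.7876 17.0327 9.0098 8.3168] k=[16 15 8 10]

[0.4000, 0.3750, 0.2000, 0.2500]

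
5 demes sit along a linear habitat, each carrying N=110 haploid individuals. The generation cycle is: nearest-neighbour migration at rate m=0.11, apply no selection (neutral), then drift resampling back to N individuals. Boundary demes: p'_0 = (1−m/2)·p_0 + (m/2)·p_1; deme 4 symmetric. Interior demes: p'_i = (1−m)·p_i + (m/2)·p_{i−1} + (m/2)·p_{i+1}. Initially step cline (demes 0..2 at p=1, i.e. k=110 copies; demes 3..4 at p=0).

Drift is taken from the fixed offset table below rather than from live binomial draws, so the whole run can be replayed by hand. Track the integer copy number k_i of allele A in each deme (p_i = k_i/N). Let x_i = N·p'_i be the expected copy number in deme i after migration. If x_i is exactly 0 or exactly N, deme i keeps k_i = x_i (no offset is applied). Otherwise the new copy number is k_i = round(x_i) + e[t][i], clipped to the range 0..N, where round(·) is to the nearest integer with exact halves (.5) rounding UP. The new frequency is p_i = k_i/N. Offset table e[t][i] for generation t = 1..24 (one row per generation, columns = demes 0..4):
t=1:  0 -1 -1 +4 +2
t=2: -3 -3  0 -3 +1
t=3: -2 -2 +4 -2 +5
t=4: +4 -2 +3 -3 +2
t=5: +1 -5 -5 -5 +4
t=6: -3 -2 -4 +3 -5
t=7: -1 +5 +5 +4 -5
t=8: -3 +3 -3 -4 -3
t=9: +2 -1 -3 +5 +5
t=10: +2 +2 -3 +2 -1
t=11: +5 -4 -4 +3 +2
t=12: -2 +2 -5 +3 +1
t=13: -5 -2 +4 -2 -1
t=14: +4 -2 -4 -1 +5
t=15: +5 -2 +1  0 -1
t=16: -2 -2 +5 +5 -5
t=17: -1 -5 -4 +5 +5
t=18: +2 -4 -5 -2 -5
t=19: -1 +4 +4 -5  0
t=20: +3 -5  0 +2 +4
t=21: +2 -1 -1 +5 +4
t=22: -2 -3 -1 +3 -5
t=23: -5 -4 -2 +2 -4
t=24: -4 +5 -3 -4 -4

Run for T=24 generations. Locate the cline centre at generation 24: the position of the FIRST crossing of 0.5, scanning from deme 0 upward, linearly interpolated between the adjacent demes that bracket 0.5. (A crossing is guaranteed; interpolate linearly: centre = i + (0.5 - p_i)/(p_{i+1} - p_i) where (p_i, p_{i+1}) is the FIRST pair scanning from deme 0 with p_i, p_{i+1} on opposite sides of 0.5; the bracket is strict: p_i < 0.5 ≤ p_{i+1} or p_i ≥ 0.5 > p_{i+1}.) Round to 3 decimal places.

t=0: k=[110 110 110 0 0]
t=1: x=[110.0000 110.0000 103.9500 6.0500 0.0000] k=[110 110 103 10 0]
t=2: x=[110.0000 109.6150 98.2700 14.5650 0.5500] k=[110 107 98 12 2]
t=3: x=[109.8350 106.6700 93.7650 16.1800 2.5500] k=[108 105 98 14 8]
t=4: x=[107.8350 104.7800 93.7650 18.2900 8.3300] k=[110 103 97 15 10]
t=5: x=[109.6150 103.0550 92.8200 19.2350 10.2750] k=[110 98 88 14 14]
t=6: x=[109.3400 98.1100 84.4800 18.0700 14.0000] k=[106 96 80 21 9]
t=7: x=[105.4500 95.6700 77.6350 23.5850 9.6600] k=[104 101 83 28 5]
t=8: x=[103.8350 100.1750 80.9650 29.7600 6.2650] k=[101 103 78 26 3]
t=9: x=[101.1100 101.5150 76.5150 27.5950 4.2650] k=[103 101 74 33 9]
t=10: x=[102.8900 99.6250 73.2300 33.9350 10.3200] k=[105 102 70 36 9]
t=11: x=[104.8350 100.4050 69.8900 36.3850 10.4850] k=[110 96 66 39 12]
t=12: x=[109.2300 95.1200 66.1650 39.0000 13.4850] k=[107 97 61 42 14]
t=13: x=[106.4500 95.5700 61.9350 41.5050 15.5400] k=[101 94 66 40 15]
t=14: x=[100.6150 92.8450 66.1100 40.0550 16.3750] k=[105 91 62 39 21]
t=15: x=[104.2300 90.1750 62.3300 39.2750 21.9900] k=[109 88 63 39 21]
t=16: x=[107.8450 87.7800 63.0550 39.3300 21.9900] k=[106 86 68 44 17]
t=17: x=[104.9000 86.1100 67.6700 43.8350 18.4850] k=[104 81 64 49 23]
t=18: x=[102.7350 81.3300 64.1100 48.3950 24.4300] k=[105 77 59 46 19]
t=19: x=[103.4600 77.5500 59.2750 45.2300 20.4850] k=[102 82 63 40 20]
t=20: x=[100.9000 82.0550 62.7800 40.1650 21.1000] k=[104 77 63 42 25]
t=21: x=[102.5150 77.7150 62.6150 42.2200 25.9350] k=[105 77 62 47 30]
t=22: x=[103.4600 77.7150 62.0000 46.8900 30.9350] k=[101 75 61 50 26]
t=23: x=[99.5700 75.6600 61.1650 49.2850 27.3200] k=[95 72 59 51 23]
t=24: x=[93.7350 72.5500 59.2750 49.9000 24.5400] k=[90 78 56 46 21]

2.100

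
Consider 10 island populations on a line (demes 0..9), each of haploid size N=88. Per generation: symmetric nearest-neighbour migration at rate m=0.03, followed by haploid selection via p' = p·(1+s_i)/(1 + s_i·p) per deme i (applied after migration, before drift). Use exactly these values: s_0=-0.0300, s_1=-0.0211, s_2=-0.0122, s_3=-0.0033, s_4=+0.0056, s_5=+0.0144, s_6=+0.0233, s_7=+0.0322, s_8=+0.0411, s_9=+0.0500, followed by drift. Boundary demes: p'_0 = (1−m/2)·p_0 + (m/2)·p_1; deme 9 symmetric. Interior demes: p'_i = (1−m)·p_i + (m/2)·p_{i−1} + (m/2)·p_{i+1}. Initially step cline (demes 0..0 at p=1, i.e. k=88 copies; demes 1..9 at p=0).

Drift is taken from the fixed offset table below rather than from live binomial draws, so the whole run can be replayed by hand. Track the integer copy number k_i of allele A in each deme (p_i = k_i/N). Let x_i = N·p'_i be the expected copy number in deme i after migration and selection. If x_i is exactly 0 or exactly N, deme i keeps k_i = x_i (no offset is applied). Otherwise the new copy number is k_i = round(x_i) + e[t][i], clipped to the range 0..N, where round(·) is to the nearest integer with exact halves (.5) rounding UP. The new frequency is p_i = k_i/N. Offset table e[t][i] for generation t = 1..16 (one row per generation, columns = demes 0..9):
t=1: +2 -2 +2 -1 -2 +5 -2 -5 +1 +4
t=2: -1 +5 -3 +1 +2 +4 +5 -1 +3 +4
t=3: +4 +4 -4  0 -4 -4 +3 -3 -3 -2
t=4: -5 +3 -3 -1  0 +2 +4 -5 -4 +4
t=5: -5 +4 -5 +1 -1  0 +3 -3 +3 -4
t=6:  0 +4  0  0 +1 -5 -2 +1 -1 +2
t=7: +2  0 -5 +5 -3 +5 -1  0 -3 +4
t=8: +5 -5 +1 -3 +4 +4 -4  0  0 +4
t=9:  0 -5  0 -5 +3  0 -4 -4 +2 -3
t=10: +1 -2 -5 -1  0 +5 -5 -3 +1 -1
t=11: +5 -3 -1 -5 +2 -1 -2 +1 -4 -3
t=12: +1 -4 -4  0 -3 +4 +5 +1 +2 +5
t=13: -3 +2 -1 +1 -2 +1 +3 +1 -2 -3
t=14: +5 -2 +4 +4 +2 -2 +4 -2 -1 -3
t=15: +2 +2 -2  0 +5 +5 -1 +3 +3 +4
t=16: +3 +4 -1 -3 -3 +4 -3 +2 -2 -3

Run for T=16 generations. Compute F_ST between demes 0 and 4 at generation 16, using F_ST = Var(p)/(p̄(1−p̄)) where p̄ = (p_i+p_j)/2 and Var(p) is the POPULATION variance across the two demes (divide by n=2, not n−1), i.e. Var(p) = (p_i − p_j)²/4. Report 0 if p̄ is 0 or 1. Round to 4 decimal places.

t=0: k=[88 0 0 0 0 0 0 0 0 0]
t=1: x=[86.6398 1.2926 0.0000 0.0000 0.0000 0.0000 0.0000 0.0000 0.0000 0.0000] k=[88 0 0 0 0 0 0 0 0 0]
t=2: x=[86.6398 1.2926 0.0000 0.0000 0.0000 0.0000 0.0000 0.0000 0.0000 0.0000] k=[86 6 0 0 0 0 0 0 0 0]
t=3: x=[84.7047 6.9719 0.0889 0.0000 0.0000 0.0000 0.0000 0.0000 0.0000 0.0000] k=[88 11 0 0 0 0 0 0 0 0]
t=4: x=[86.8098 11.7709 0.1630 0.0000 0.0000 0.0000 0.0000 0.0000 0.0000 0.0000] k=[82 15 0 0 0 0 0 0 0 0]
t=5: x=[80.7961 15.5057 0.2223 0.0000 0.0000 0.0000 0.0000 0.0000 0.0000 0.0000] k=[76 20 0 0 0 0 0 0 0 0]
t=6: x=[74.8224 20.2061 0.2964 0.0000 0.0000 0.0000 0.0000 0.0000 0.0000 0.0000] k=[75 24 0 0 0 0 0 0 0 0]
t=7: x=[73.8776 24.0307 0.3556 0.0000 0.0000 0.0000 0.0000 0.0000 0.0000 0.0000] k=[76 24 0 0 0 0 0 0 0 0]
t=8: x=[74.8837 24.0455 0.3556 0.0000 0.0000 0.0000 0.0000 0.0000 0.0000 0.0000] k=[80 19 1 0 0 0 0 0 0 0]
t=9: x=[78.8380 19.3215 1.2399 0.0150 0.0000 0.0000 0.0000 0.0000 0.0000 0.0000] k=[79 14 1 0 0 0 0 0 0 0]
t=10: x=[77.7524 14.5196 1.1658 0.0150 0.0000 0.0000 0.0000 0.0000 0.0000 0.0000] k=[79 13 0 0 0 0 0 0 0 0]
t=11: x=[77.7371 13.5487 0.1926 0.0000 0.0000 0.0000 0.0000 0.0000 0.0000 0.0000] k=[83 11 0 0 0 0 0 0 0 0]
t=12: x=[81.7453 11.6970 0.1630 0.0000 0.0000 0.0000 0.0000 0.0000 0.0000 0.0000] k=[83 8 0 0 0 0 0 0 0 0]
t=13: x=[81.6991 8.8341 0.1185 0.0000 0.0000 0.0000 0.0000 0.0000 0.0000 0.0000] k=[79 11 0 0 0 0 0 0 0 0]
t=14: x=[77.7064 11.6379 0.1630 0.0000 0.0000 0.0000 0.0000 0.0000 0.0000 0.0000] k=[83 10 4 0 0 0 0 0 0 0]
t=15: x=[81.7299 10.8013 3.9831 0.0598 0.0000 0.0000 0.0000 0.0000 0.0000 0.0000] k=[84 13 2 0 0 0 0 0 0 0]
t=16: x=[82.7876 13.6522 2.1096 0.0299 0.0000 0.0000 0.0000 0.0000 0.0000 0.0000] k=[86 18 1 0 0 0 0 0 0 0]

0.9556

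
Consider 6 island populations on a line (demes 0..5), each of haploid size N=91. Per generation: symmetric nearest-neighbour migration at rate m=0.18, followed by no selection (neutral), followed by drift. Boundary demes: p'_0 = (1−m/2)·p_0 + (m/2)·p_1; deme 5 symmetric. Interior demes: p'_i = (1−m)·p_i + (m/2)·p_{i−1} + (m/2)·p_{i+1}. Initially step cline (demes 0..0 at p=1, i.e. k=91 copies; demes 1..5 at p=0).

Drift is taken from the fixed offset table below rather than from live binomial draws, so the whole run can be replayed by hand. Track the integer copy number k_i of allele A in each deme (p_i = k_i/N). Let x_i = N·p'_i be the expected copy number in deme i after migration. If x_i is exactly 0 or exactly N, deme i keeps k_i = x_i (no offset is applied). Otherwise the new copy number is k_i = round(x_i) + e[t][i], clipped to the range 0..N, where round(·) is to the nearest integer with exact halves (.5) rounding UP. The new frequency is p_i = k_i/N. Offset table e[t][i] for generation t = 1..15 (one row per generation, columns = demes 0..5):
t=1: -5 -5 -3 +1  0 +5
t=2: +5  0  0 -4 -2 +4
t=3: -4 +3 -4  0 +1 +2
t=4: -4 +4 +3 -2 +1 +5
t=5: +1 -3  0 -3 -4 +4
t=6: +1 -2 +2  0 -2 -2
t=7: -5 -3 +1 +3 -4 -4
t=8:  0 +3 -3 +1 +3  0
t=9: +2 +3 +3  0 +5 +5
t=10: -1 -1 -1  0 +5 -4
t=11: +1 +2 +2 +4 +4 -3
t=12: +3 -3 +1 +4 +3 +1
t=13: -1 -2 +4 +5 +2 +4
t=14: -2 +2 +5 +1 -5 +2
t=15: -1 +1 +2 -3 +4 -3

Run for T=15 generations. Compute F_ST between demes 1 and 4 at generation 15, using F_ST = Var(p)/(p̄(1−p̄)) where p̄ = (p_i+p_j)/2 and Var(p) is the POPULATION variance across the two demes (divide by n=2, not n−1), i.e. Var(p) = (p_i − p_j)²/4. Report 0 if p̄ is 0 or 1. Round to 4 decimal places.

t=0: k=[91 0 0 0 0 0]
t=1: x=[82.8100 8.1900 0.0000 0.0000 0.0000 0.0000] k=[78 3 0 0 0 0]
t=2: x=[71.2500 9.4800 0.2700 0.0000 0.0000 0.0000] k=[76 9 0 0 0 0]
t=3: x=[69.9700 14.2200 0.8100 0.0000 0.0000 0.0000] k=[66 17 0 0 0 0]
t=4: x=[61.5900 19.8800 1.5300 0.0000 0.0000 0.0000] k=[58 24 5 0 0 0]
t=5: x=[54.9400 25.3500 6.2600 0.4500 0.0000 0.0000] k=[56 22 6 0 0 0]
t=6: x=[52.9400 23.6200 6.9000 0.5400 0.0000 0.0000] k=[54 22 9 1 0 0]
t=7: x=[51.1200 23.7100 9.4500 1.6300 0.0900 0.0000] k=[46 21 10 5 0 0]
t=8: x=[43.7500 22.2600 10.5400 5.0000 0.4500 0.0000] k=[44 25 8 6 3 0]
t=9: x=[42.2900 25.1800 9.3500 5.9100 3.0000 0.2700] k=[44 28 12 6 8 5]
t=10: x=[42.5600 28.0000 12.9000 6.7200 7.5500 5.2700] k=[42 27 12 7 13 1]
t=11: x=[40.6500 27.0000 12.9000 7.9900 11.3800 2.0800] k=[42 29 15 12 15 0]
t=12: x=[40.8300 28.9100 15.9900 12.5400 13.3800 1.3500] k=[44 26 17 17 16 2]
t=13: x=[42.3800 26.8100 17.8100 16.9100 14.8300 3.2600] k=[41 25 22 22 17 7]
t=14: x=[39.5600 26.1700 22.2700 21.5500 16.5500 7.9000] k=[38 28 27 23 12 10]
t=15: x=[37.1000 28.8100 26.7300 22.3700 12.8100 10.1800] k=[36 30 29 19 17 7]

0.0266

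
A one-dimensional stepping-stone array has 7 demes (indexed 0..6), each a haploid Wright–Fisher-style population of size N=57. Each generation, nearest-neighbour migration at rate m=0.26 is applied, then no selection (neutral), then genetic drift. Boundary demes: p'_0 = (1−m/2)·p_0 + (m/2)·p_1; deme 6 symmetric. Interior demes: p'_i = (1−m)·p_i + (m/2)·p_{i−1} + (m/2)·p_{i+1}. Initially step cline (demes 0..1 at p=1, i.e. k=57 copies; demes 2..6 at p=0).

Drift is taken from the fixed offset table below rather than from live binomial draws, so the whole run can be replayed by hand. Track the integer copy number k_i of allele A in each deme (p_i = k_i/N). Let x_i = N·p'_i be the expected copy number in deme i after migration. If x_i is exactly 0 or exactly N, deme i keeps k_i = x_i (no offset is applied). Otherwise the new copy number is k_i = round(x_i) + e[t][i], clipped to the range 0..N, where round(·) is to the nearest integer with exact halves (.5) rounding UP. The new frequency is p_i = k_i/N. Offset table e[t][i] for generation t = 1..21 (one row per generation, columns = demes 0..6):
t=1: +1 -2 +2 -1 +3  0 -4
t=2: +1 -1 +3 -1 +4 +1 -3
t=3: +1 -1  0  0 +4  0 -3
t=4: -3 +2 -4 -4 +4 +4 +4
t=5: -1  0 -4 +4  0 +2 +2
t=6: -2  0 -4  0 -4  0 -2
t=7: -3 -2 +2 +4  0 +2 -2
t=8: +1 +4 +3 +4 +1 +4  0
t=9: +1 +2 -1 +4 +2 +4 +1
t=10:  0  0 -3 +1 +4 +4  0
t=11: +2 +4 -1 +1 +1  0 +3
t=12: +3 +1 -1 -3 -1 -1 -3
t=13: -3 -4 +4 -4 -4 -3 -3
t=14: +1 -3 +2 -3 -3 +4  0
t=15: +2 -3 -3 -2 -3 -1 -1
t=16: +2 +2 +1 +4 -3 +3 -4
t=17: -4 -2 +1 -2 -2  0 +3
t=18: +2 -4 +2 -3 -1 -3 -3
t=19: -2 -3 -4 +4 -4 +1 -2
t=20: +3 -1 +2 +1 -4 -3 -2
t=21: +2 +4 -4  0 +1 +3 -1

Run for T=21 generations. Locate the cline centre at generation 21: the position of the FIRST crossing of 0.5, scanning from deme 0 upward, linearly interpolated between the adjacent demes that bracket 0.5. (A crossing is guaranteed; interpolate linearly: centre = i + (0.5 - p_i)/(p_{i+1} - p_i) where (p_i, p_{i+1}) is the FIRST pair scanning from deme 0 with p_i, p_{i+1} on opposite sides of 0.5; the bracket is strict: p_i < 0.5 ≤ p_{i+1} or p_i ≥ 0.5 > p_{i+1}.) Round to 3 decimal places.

t=0: k=[57 57 0 0 0 0 0]
t=1: x=[57.0000 49.5900 7.4100 0.0000 0.0000 0.0000 0.0000] k=[57 48 9 0 0 0 0]
t=2: x=[55.8300 44.1000 12.9000 1.1700 0.0000 0.0000 0.0000] k=[57 43 16 0 0 0 0]
t=3: x=[55.1800 41.3100 17.4300 2.0800 0.0000 0.0000 0.0000] k=[56 40 17 2 0 0 0]
t=4: x=[53.9200 39.0900 18.0400 3.6900 0.2600 0.0000 0.0000] k=[51 41 14 0 4 0 0]
t=5: x=[49.7000 38.7900 15.6900 2.3400 2.9600 0.5200 0.0000] k=[49 39 12 6 3 3 0]
t=6: x=[47.7000 36.7900 14.7300 6.3900 3.3900 2.6100 0.3900] k=[46 37 11 6 0 3 0]
t=7: x=[44.8300 34.7900 13.7300 5.8700 1.1700 2.2200 0.3900] k=[42 33 16 10 1 4 0]
t=8: x=[40.8300 31.9600 17.4300 9.6100 2.5600 3.0900 0.5200] k=[42 36 20 14 4 7 1]
t=9: x=[41.2200 34.7000 21.3000 13.4800 5.6900 5.8300 1.7800] k=[42 37 20 17 8 10 3]
t=10: x=[41.3500 35.4400 21.8200 16.2200 9.4300 8.8300 3.9100] k=[41 35 19 17 13 13 4]
t=11: x=[40.2200 33.7000 20.8200 16.7400 13.5200 11.8300 5.1700] k=[42 38 20 18 15 12 8]
t=12: x=[41.4800 36.1800 22.0800 17.8700 15.0000 11.8700 8.5200] k=[44 37 21 15 14 11 6]
t=13: x=[43.0900 35.8300 22.3000 15.6500 13.7400 10.7400 6.6500] k=[40 32 26 12 10 8 4]
t=14: x=[38.9600 32.2600 24.9600 13.5600 10.0000 7.7400 4.5200] k=[40 29 27 11 7 12 5]
t=15: x=[38.5700 30.1700 25.1800 12.5600 8.1700 10.4400 5.9100] k=[41 27 22 11 5 9 5]
t=16: x=[39.1800 28.1700 21.2200 11.6500 6.3000 7.9600 5.5200] k=[41 30 22 16 3 11 2]
t=17: x=[39.5700 30.3900 22.2600 15.0900 5.7300 8.7900 3.1700] k=[36 28 23 13 4 9 6]
t=18: x=[34.9600 28.3900 22.3500 13.1300 5.8200 7.9600 6.3900] k=[37 24 24 10 5 5 3]
t=19: x=[35.3100 25.6900 22.1800 11.1700 5.6500 4.7400 3.2600] k=[33 23 18 15 2 6 1]
t=20: x=[31.7000 23.6500 18.2600 13.7000 4.2100 4.8300 1.6500] k=[35 23 20 15 0 2 0]
t=21: x=[33.4400 24.1700 19.7400 13.7000 2.2100 1.4800 0.2600] k=[35 28 16 14 3 4 0]

0.929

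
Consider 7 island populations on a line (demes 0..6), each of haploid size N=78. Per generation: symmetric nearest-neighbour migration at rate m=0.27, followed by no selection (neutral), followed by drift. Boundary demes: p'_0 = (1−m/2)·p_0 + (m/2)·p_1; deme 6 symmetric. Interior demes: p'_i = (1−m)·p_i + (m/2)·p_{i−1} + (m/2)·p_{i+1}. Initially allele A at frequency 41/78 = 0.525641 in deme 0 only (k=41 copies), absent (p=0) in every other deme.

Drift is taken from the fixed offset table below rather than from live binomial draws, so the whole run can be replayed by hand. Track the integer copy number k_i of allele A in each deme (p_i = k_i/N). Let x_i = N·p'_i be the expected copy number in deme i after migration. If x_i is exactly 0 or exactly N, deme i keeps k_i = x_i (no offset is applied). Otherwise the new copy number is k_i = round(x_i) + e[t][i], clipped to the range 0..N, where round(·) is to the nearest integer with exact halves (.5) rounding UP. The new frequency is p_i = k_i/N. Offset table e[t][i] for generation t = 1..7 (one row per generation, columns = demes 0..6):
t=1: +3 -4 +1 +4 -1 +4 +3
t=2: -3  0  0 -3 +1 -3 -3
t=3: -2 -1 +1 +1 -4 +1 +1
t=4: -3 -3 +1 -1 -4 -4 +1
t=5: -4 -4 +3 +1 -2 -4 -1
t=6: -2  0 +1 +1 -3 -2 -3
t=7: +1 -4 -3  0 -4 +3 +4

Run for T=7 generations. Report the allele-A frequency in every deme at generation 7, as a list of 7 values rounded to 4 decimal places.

[0.1410, 0.0385, 0.0385, 0.0385, 0.0000, 0.0000, 0.0000]

t=0: k=[41 0 0 0 0 0 0]
t=1: x=[35.4650 5.5350 0.0000 0.0000 0.0000 0.0000 0.0000] k=[38 2 0 0 0 0 0]
t=2: x=[33.1400 6.5900 0.2700 0.0000 0.0000 0.0000 0.0000] k=[30 7 0 0 0 0 0]
t=3: x=[26.8950 9.1600 0.9450 0.0000 0.0000 0.0000 0.0000] k=[25 8 2 0 0 0 0]
t=4: x=[22.7050 9.4850 2.5400 0.2700 0.0000 0.0000 0.0000] k=[20 6 4 0 0 0 0]
t=5: x=[18.1100 7.6200 3.7300 0.5400 0.0000 0.0000 0.0000] k=[14 4 7 2 0 0 0]
t=6: x=[12.6500 5.7550 5.9200 2.4050 0.2700 0.0000 0.0000] k=[11 6 7 3 0 0 0]
t=7: x=[10.3250 6.8100 6.3250 3.1350 0.4050 0.0000 0.0000] k=[11 3 3 3 0 0 0]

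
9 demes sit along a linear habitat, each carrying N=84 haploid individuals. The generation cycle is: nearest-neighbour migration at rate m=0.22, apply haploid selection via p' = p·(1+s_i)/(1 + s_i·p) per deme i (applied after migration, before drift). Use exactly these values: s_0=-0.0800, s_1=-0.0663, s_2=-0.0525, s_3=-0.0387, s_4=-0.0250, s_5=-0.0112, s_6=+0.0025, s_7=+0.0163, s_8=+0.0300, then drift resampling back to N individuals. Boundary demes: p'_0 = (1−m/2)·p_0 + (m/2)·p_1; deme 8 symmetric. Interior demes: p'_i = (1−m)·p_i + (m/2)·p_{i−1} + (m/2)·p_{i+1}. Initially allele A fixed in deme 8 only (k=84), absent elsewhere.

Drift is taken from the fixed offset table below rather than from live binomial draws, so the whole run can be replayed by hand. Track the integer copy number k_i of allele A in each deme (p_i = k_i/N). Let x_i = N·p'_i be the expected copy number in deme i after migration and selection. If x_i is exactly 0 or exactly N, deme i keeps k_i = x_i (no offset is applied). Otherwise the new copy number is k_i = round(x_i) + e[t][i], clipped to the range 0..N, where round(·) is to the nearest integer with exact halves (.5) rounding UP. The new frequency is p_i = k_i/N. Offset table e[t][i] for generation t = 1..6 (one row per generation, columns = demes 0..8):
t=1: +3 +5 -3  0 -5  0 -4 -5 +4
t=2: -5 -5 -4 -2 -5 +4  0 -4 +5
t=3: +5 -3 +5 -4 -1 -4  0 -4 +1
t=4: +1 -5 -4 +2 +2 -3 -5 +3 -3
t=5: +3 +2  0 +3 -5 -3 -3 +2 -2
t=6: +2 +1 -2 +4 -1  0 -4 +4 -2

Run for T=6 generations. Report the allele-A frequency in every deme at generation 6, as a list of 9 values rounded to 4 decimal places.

t=0: k=[0 0 0 0 0 0 0 0 84]
t=1: x=[0.0000 0.0000 0.0000 0.0000 0.0000 0.0000 0.0000 9.3738 75.0003] k=[0 0 0 0 0 0 0 4 79]
t=2: x=[0.0000 0.0000 0.0000 0.0000 0.0000 0.0000 0.4411 11.9751 71.0765] k=[0 0 0 0 0 0 0 8 76]
t=3: x=[0.0000 0.0000 0.0000 0.0000 0.0000 0.0000 0.8822 14.7961 68.8898] k=[0 0 0 0 0 0 1 11 70]
t=4: x=[0.0000 0.0000 0.0000 0.0000 0.0000 0.1088 1.9949 16.6043 63.9644] k=[0 0 0 0 0 0 0 20 61]
t=5: x=[0.0000 0.0000 0.0000 0.0000 0.0000 0.0000 2.2054 22.5759 57.0340] k=[0 0 0 0 0 0 0 25 55]
t=6: x=[0.0000 0.0000 0.0000 0.0000 0.0000 0.0000 2.7566 25.8384 52.2856] k=[0 0 0 0 0 0 0 30 50]

[0.0000, 0.0000, 0.0000, 0.0000, 0.0000, 0.0000, 0.0000, 0.3571, 0.5952]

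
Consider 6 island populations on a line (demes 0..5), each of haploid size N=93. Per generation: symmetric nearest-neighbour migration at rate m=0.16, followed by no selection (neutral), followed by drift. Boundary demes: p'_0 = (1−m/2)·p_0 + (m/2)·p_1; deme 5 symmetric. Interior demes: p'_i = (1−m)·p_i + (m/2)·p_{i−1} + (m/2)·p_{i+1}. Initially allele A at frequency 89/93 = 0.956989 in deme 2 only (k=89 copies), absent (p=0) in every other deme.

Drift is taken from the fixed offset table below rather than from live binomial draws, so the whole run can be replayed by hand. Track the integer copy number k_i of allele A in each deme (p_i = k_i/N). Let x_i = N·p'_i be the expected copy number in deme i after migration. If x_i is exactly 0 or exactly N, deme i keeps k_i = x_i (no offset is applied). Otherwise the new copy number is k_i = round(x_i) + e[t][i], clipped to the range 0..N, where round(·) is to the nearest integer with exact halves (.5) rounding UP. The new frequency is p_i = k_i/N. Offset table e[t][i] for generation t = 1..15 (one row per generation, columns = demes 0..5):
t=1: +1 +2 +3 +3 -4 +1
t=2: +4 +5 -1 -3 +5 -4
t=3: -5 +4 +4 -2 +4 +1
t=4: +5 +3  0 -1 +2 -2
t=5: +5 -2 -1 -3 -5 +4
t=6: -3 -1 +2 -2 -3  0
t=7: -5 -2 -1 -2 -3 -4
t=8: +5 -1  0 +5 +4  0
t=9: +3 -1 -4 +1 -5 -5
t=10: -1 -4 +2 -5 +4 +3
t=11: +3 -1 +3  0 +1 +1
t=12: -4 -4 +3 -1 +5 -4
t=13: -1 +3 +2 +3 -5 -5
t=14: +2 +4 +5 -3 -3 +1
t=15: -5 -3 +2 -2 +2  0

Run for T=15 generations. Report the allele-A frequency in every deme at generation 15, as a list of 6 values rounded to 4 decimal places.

t=0: k=[0 0 89 0 0 0]
t=1: x=[0.0000 7.1200 74.7600 7.1200 0.0000 0.0000] k=[0 9 78 10 0 0]
t=2: x=[0.7200 13.8000 67.0400 14.6400 0.8000 0.0000] k=[5 19 66 12 6 0]
t=3: x=[6.1200 21.6400 57.9200 15.8400 6.0000 0.4800] k=[1 26 62 14 10 1]
t=4: x=[3.0000 26.8800 55.2800 17.5200 9.6000 1.7200] k=[8 30 55 17 12 0]
t=5: x=[9.7600 30.2400 49.9600 19.6400 11.4400 0.9600] k=[15 28 49 17 6 5]
t=6: x=[16.0400 28.6400 44.7600 18.6800 6.8000 5.0800] k=[13 28 47 17 4 5]
t=7: x=[14.2000 28.3200 43.0800 18.3600 5.1200 4.9200] k=[9 26 42 16 2 1]
t=8: x=[10.3600 25.9200 38.6400 16.9600 3.0400 1.0800] k=[15 25 39 22 7 1]
t=9: x=[15.8000 25.3200 36.5200 22.1600 7.7200 1.4800] k=[19 24 33 23 3 0]
t=10: x=[19.4000 24.3200 31.4800 22.2000 4.3600 0.2400] k=[18 20 33 17 8 3]
t=11: x=[18.1600 20.8800 30.6800 17.5600 8.3200 3.4000] k=[21 20 34 18 9 4]
t=12: x=[20.9200 21.2000 31.6000 18.5600 9.3200 4.4000] k=[17 17 35 18 14 0]
t=13: x=[17.0000 18.4400 32.2000 19.0400 13.2000 1.1200] k=[16 21 34 22 8 0]
t=14: x=[16.4000 21.6400 32.0000 21.8400 8.4800 0.6400] k=[18 26 37 19 5 2]
t=15: x=[18.6400 26.2400 34.6800 19.3200 5.8800 2.2400] k=[14 23 37 17 8 2]

[0.1505, 0.2473, 0.3978, 0.1828, 0.0860, 0.0215]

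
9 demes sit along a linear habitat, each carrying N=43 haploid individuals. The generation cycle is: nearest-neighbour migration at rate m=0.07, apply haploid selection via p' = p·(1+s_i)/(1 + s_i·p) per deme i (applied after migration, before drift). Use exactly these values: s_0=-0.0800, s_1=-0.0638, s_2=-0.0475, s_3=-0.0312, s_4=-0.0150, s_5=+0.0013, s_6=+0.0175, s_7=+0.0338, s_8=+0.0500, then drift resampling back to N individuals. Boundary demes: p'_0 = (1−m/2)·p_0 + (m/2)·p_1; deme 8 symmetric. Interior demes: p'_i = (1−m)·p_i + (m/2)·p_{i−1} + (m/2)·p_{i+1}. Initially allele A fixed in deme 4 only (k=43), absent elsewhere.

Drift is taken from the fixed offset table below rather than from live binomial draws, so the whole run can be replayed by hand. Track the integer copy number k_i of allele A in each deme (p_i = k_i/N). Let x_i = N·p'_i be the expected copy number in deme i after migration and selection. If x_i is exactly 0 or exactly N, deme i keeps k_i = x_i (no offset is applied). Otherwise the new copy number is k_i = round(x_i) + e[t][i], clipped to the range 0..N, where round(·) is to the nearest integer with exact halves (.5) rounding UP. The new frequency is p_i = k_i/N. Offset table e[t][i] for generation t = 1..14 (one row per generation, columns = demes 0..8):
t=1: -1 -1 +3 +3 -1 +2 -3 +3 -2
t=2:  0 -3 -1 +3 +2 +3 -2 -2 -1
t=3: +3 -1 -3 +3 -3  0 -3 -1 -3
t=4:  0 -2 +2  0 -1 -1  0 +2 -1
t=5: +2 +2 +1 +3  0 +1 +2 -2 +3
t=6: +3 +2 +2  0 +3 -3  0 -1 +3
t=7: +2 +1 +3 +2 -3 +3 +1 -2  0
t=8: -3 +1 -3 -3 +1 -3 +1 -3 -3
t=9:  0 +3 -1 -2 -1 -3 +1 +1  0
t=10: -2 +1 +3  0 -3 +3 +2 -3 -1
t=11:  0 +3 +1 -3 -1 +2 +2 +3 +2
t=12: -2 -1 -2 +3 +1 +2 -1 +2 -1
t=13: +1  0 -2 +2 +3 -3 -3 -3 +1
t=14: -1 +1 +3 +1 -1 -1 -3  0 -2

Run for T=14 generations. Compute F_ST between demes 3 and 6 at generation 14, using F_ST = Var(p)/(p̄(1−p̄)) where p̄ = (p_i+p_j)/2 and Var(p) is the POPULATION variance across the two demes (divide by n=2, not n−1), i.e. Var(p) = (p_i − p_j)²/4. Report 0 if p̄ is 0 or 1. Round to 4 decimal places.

0.1441

t=0: k=[0 0 0 0 43 0 0 0 0]
t=1: x=[0.0000 0.0000 0.0000 1.4596 39.9474 1.5069 0.0000 0.0000 0.0000] k=[0 0 0 4 39 4 0 0 0]
t=2: x=[0.0000 0.0000 0.1334 4.9446 36.4667 5.0908 0.1424 0.0000 0.0000] k=[0 0 0 8 38 8 0 0 0]
t=3: x=[0.0000 0.0000 0.2668 8.5508 35.8100 8.7791 0.2849 0.0000 0.0000] k=[0 0 0 12 33 9 0 0 0]
t=4: x=[0.0000 0.0000 0.4002 12.0383 31.2967 9.5346 0.3205 0.0000 0.0000] k=[0 0 2 12 30 9 0 0 0]
t=5: x=[0.0000 0.0655 2.1772 12.0038 28.4901 9.4296 0.3205 0.0000 0.0000] k=[0 2 3 15 28 10 2 0 0]
t=6: x=[0.0644 1.8450 3.2363 14.7266 26.7625 10.3602 2.2467 0.0724 0.0000] k=[3 4 5 15 30 7 2 0 0]
t=7: x=[2.8081 3.7672 5.0924 14.8652 28.5252 7.6382 2.1400 0.0724 0.0000] k=[5 5 8 17 26 11 3 0 0]
t=8: x=[4.6432 4.8158 7.8916 16.6753 25.0020 11.2558 3.2264 0.1085 0.0000] k=[2 6 5 14 26 8 4 0 0]
t=9: x=[1.9767 5.5009 5.1262 13.8062 24.7915 8.4989 4.0634 0.1447 0.0000] k=[2 9 4 12 24 5 5 1 0]
t=10: x=[2.0741 8.1362 4.2644 11.8658 22.7532 5.6714 4.9353 1.1414 0.0367] k=[0 9 7 12 20 9 7 0 0]
t=11: x=[0.2900 8.1698 6.9565 11.8312 19.1743 9.3245 6.9252 0.2532 0.0000] k=[0 11 8 9 18 11 9 3 0]
t=12: x=[0.3545 9.9953 7.8237 9.0514 17.2835 11.1857 8.9827 3.2021 0.1102] k=[0 9 6 12 18 13 8 5 0]
t=13: x=[0.2900 8.1362 6.0573 11.7277 17.4581 13.0118 8.1843 5.0770 0.1837] k=[1 8 4 14 20 10 5 2 1]
t=14: x=[1.1481 7.2106 4.2980 13.5640 19.2791 10.1851 5.1481 2.1365 1.0854] k=[0 8 7 15 18 9 2 2 0]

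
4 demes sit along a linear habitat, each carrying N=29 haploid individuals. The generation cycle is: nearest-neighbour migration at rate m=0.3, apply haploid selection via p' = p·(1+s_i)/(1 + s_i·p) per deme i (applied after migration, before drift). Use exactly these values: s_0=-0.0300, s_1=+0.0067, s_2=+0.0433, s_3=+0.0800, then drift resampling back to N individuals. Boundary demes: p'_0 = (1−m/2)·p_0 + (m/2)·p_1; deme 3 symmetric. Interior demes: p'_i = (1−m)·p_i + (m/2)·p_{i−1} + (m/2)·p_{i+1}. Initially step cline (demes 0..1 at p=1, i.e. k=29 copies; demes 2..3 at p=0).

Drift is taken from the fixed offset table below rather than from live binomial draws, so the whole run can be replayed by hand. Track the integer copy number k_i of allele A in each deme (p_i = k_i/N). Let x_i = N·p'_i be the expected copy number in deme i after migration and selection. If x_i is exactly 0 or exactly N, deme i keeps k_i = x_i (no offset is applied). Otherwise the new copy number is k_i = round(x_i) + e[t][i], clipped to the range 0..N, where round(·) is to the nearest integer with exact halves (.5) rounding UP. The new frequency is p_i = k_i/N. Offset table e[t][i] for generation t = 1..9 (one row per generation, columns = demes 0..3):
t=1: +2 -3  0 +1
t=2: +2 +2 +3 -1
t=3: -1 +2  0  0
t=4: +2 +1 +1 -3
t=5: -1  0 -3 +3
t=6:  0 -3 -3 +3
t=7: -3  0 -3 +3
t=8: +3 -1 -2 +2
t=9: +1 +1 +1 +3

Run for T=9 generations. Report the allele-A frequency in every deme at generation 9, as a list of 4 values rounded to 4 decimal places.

[0.7931, 0.5862, 0.4138, 0.6207]

t=0: k=[29 29 0 0]
t=1: x=[29.0000 24.6746 4.5091 0.0000] k=[29 22 5 0]
t=2: x=[27.9187 20.5401 7.0231 0.8083] k=[29 23 10 0]
t=3: x=[28.0731 21.9856 10.7350 1.6133] k=[27 24 11 2]
t=4: x=[26.4808 22.5336 11.8962 3.5849] k=[28 24 13 1]
t=5: x=[27.3533 22.9819 13.1540 3.0008] k=[26 23 10 6]
t=6: x=[25.4563 21.5371 11.6441 7.0005] k=[25 19 9 10]
t=7: x=[23.9747 18.4449 10.9372 10.3566] k=[21 18 8 13]
t=8: x=[20.3665 16.9970 10.5326 12.7975] k=[23 16 9 15]
t=9: x=[21.7862 16.0479 11.2404 14.6579] k=[23 17 12 18]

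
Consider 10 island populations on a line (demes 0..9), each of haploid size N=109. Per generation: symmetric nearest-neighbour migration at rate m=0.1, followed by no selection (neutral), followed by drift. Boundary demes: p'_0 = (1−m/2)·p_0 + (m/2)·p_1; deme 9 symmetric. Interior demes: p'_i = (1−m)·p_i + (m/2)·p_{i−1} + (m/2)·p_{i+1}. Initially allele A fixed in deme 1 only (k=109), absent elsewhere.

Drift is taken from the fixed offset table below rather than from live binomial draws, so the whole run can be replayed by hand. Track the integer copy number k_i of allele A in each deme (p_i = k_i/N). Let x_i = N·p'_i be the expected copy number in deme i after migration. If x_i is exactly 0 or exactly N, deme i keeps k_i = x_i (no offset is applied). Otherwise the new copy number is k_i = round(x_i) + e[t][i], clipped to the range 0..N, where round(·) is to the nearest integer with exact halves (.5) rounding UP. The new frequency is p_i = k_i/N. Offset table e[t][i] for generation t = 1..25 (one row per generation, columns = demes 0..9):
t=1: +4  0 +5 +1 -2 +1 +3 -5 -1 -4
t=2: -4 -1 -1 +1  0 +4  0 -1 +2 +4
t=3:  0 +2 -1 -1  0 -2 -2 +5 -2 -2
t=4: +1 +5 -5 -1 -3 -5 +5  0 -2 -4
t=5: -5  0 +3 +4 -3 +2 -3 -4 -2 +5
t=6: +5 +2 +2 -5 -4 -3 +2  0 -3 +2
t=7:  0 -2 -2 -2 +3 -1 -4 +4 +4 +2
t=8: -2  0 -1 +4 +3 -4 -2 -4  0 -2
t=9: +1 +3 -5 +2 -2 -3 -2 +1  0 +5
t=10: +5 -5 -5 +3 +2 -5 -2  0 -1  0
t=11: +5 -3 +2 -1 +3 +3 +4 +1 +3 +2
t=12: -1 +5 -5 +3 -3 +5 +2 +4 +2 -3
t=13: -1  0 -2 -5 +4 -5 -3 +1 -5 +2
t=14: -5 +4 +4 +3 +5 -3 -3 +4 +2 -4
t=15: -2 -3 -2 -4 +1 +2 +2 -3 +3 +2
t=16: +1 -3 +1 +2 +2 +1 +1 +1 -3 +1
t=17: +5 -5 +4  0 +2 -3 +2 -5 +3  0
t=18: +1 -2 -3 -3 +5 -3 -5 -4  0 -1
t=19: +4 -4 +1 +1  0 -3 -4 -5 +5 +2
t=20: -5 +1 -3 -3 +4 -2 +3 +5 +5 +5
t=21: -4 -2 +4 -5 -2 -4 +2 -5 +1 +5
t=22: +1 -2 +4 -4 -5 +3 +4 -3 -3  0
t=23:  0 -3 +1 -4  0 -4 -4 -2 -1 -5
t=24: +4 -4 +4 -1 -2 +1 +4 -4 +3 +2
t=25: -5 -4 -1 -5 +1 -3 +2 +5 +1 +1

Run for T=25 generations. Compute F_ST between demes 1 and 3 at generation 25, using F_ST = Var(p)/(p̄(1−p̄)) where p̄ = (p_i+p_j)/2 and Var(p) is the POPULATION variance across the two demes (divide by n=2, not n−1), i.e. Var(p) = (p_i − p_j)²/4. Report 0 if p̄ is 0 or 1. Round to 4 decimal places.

t=0: k=[0 109 0 0 0 0 0 0 0 0]
t=1: x=[5.4500 98.1000 5.4500 0.0000 0.0000 0.0000 0.0000 0.0000 0.0000 0.0000] k=[9 98 10 0 0 0 0 0 0 0]
t=2: x=[13.4500 89.1500 13.9000 0.5000 0.0000 0.0000 0.0000 0.0000 0.0000 0.0000] k=[9 88 13 2 0 0 0 0 0 0]
t=3: x=[12.9500 80.3000 16.2000 2.4500 0.1000 0.0000 0.0000 0.0000 0.0000 0.0000] k=[13 82 15 1 0 0 0 0 0 0]
t=4: x=[16.4500 75.2000 17.6500 1.6500 0.0500 0.0000 0.0000 0.0000 0.0000 0.0000] k=[17 80 13 1 0 0 0 0 0 0]
t=5: x=[20.1500 73.5000 15.7500 1.5500 0.0500 0.0000 0.0000 0.0000 0.0000 0.0000] k=[15 74 19 6 0 0 0 0 0 0]
t=6: x=[17.9500 68.3000 21.1000 6.3500 0.3000 0.0000 0.0000 0.0000 0.0000 0.0000] k=[23 70 23 1 0 0 0 0 0 0]
t=7: x=[25.3500 65.3000 24.2500 2.0500 0.0500 0.0000 0.0000 0.0000 0.0000 0.0000] k=[25 63 22 0 3 0 0 0 0 0]
t=8: x=[26.9000 59.0500 22.9500 1.2500 2.7000 0.1500 0.0000 0.0000 0.0000 0.0000] k=[25 59 22 5 6 0 0 0 0 0]
t=9: x=[26.7000 55.4500 23.0000 5.9000 5.6500 0.3000 0.0000 0.0000 0.0000 0.0000] k=[28 58 18 8 4 0 0 0 0 0]
t=10: x=[29.5000 54.5000 19.5000 8.3000 4.0000 0.2000 0.0000 0.0000 0.0000 0.0000] k=[35 50 15 11 6 0 0 0 0 0]
t=11: x=[35.7500 47.5000 16.5500 10.9500 5.9500 0.3000 0.0000 0.0000 0.0000 0.0000] k=[41 45 19 10 9 3 0 0 0 0]
t=12: x=[41.2000 43.5000 19.8500 10.4000 8.7500 3.1500 0.1500 0.0000 0.0000 0.0000] k=[40 49 15 13 6 8 2 0 0 0]
t=13: x=[40.4500 46.8500 16.6000 12.7500 6.4500 7.6000 2.2000 0.1000 0.0000 0.0000] k=[39 47 15 8 10 3 0 1 0 0]
t=14: x=[39.4000 45.0000 16.2500 8.4500 9.5500 3.2000 0.2000 0.9000 0.0500 0.0000] k=[34 49 20 11 15 0 0 5 2 0]
t=15: x=[34.7500 46.8000 21.0000 11.6500 14.0500 0.7500 0.2500 4.6000 2.0500 0.1000] k=[33 44 19 8 15 3 2 2 5 2]
t=16: x=[33.5500 42.2000 19.7000 8.9000 14.0500 3.5500 2.0500 2.1500 4.7000 2.1500] k=[35 39 21 11 16 5 3 3 2 3]
t=17: x=[35.2000 37.9000 21.4000 11.7500 15.2000 5.4500 3.1000 2.9500 2.1000 2.9500] k=[40 33 25 12 17 2 5 0 5 3]
t=18: x=[39.6500 32.9500 24.7500 12.9000 16.0000 2.9000 4.6000 0.5000 4.6500 3.1000] k=[41 31 22 10 21 0 0 0 5 2]
t=19: x=[40.5000 31.0500 21.8500 11.1500 19.4000 1.0500 0.0000 0.2500 4.6000 2.1500] k=[45 27 23 12 19 0 0 0 10 4]
t=20: x=[44.1000 27.7000 22.6500 12.9000 17.7000 0.9500 0.0000 0.5000 9.2000 4.3000] k=[39 29 20 10 22 0 0 6 14 9]
t=21: x=[38.5000 29.0500 19.9500 11.1000 20.3000 1.1000 0.3000 6.1000 13.3500 9.2500] k=[35 27 24 6 18 0 2 1 14 14]
t=22: x=[34.6000 27.2500 23.2500 7.5000 16.5000 1.0000 1.8500 1.7000 13.3500 14.0000] k=[36 25 27 4 12 4 6 0 10 14]
t=23: x=[35.4500 25.6500 25.7500 5.5500 11.2000 4.5000 5.6000 0.8000 9.7000 13.8000] k=[35 23 27 2 11 1 2 0 9 9]
t=24: x=[34.4000 23.8000 25.5500 3.7000 10.0500 1.5500 1.8500 0.5500 8.5500 9.0000] k=[38 20 30 3 8 3 6 0 12 11]
t=25: x=[37.1000 21.4000 28.1500 4.6000 7.5000 3.4000 5.5500 0.9000 11.3500 11.0500] k=[32 17 27 0 9 0 8 6 12 12]

0.0846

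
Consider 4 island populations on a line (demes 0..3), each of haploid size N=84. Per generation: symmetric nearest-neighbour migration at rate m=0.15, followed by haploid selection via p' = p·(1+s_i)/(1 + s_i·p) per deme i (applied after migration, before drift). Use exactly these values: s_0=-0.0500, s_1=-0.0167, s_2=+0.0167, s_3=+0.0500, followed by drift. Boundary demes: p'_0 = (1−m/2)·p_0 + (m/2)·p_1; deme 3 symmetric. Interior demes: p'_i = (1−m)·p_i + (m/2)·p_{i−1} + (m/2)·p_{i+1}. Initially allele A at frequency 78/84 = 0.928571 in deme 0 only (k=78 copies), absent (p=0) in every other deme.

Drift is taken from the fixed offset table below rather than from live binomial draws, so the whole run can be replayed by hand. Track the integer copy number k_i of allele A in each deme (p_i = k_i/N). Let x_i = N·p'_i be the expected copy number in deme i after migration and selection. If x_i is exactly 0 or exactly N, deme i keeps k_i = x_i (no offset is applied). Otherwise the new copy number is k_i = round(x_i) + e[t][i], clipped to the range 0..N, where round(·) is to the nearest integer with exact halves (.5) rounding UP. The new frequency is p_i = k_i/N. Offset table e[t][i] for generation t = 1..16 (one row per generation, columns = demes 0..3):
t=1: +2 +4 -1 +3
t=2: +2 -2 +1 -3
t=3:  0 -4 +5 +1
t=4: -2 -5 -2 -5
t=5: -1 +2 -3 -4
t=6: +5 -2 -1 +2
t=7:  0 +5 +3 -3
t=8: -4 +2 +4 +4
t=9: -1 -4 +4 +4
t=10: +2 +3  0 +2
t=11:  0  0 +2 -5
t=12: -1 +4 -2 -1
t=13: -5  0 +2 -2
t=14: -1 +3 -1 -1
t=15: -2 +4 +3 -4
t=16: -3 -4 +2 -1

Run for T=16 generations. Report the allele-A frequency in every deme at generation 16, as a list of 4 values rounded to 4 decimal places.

t=0: k=[78 0 0 0]
t=1: x=[71.6182 5.7590 0.0000 0.0000] k=[74 10 0 0]
t=2: x=[68.5642 13.8541 0.7624 0.0000] k=[71 12 2 0]
t=3: x=[65.8560 15.4614 2.6421 0.1575] k=[66 11 8 1]
t=4: x=[61.0290 14.6947 7.8166 1.5998] k=[59 10 6 0]
t=5: x=[54.3485 13.1867 5.9408 0.4724] k=[53 15 3 0]
t=6: x=[49.1084 16.7233 3.7336 0.2362] k=[54 15 3 2]
t=7: x=[50.0426 16.7975 3.8859 2.1761] k=[50 22 7 0]
t=8: x=[46.8405 22.6950 7.7153 0.5511] k=[43 25 12 5]
t=9: x=[40.5734 25.0777 12.6267 5.7822] k=[40 21 17 10]
t=10: x=[37.5075 21.8516 16.9985 10.9824] k=[40 25 17 13]
t=11: x=[37.8061 25.2267 17.5286 13.8553] k=[38 25 20 9]
t=12: x=[35.9664 25.3013 19.7995 10.2563] k=[35 29 18 9]
t=13: x=[33.5117 28.3081 18.3868 10.1006] k=[29 28 20 8]
t=14: x=[27.9601 27.1645 19.9509 9.2958] k=[27 30 19 8]
t=15: x=[26.2898 28.6313 19.2446 9.2178] k=[24 33 22 5]
t=16: x=[23.7907 31.1691 21.8164 6.5642] k=[21 27 24 6]

[0.2500, 0.3214, 0.2857, 0.0714]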